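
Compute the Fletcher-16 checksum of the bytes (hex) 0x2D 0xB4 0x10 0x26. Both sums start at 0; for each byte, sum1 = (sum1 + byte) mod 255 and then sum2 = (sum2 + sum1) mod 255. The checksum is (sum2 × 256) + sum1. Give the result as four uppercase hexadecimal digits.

Running sums (mod 255):
  after byte 0 (0x2D): sum1=45, sum2=45
  after byte 1 (0xB4): sum1=225, sum2=15
  after byte 2 (0x10): sum1=241, sum2=1
  after byte 3 (0x26): sum1=24, sum2=25
Checksum = sum2·256 + sum1 = 25·256 + 24 = 6424 = 0x1918.

1918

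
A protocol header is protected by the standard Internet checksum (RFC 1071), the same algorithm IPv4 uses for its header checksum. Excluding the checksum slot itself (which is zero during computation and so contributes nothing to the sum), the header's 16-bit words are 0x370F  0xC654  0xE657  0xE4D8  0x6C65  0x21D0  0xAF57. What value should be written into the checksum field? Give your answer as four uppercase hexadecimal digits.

F9DD

One's-complement addition (fold any carry out of bit 15 back into bit 0):
  0x370F + 0xC654 = 0x0FD63
  0xFD63 + 0xE657 = 0x1E3BA → wrap carry → 0xE3BB
  0xE3BB + 0xE4D8 = 0x1C893 → wrap carry → 0xC894
  0xC894 + 0x6C65 = 0x134F9 → wrap carry → 0x34FA
  0x34FA + 0x21D0 = 0x056CA
  0x56CA + 0xAF57 = 0x10621 → wrap carry → 0x0622
One's-complement sum = 0x0622.
Checksum = ~0x0622 & 0xFFFF = 0xF9DD.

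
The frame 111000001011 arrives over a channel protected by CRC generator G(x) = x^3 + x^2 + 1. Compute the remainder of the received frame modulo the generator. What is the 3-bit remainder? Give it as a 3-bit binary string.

Modulo-2 division of 111000001011 by 1101:
  pos 0: 1110 XOR 1101 = 0011
  pos 2: 1100 XOR 1101 = 0001
  pos 5: 1001 XOR 1101 = 0100
  pos 6: 1000 XOR 1101 = 0101
  pos 7: 1011 XOR 1101 = 0110
  pos 8: 1101 XOR 1101 = 0000
Remainder = 000 (zero — the frame passes the CRC check).

000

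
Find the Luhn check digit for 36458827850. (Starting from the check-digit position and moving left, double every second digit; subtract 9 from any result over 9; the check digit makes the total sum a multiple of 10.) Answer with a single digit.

7

Partial digits right→left: 0 5 8 7 2 8 8 5 4 6 3
Double every second digit counting from the check-digit position (so the 1st, 3rd, 5th, ... of the partial from the right).
  doubled (with −9 where >9): 0 7 4 7 8 6 → sum 32
  kept as-is: 5 7 8 5 6 → sum 31
Total = 32 + 31 = 63.
Check digit = (10 − (63 mod 10)) mod 10 = 7.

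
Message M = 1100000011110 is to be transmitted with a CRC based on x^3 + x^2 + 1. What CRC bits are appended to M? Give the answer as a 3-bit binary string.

000

Append 3 zeros: 1100000011110000. Divide by 1101 (XOR where the leading bit is 1):
  pos 0: 1100 XOR 1101 = 0001
  pos 3: 1000 XOR 1101 = 0101
  pos 4: 1010 XOR 1101 = 0111
  pos 5: 1111 XOR 1101 = 0010
  pos 7: 1011 XOR 1101 = 0110
  pos 8: 1101 XOR 1101 = 0000
Remainder (last 3 bits) = 000. This is the CRC / FCS.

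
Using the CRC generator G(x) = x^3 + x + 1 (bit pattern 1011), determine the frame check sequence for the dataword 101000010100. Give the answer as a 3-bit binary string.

Append 3 zeros: 101000010100000. Divide by 1011 (XOR where the leading bit is 1):
  pos 0: 1010 XOR 1011 = 0001
  pos 3: 1000 XOR 1011 = 0011
  pos 5: 1110 XOR 1011 = 0101
  pos 6: 1011 XOR 1011 = 0000
Remainder (last 3 bits) = 000. This is the CRC / FCS.

000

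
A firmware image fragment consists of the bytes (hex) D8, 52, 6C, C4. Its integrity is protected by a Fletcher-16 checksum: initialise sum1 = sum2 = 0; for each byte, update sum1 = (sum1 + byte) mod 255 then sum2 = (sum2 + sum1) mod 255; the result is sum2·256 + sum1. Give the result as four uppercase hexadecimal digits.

F75C

Running sums (mod 255):
  after byte 0 (D8): sum1=216, sum2=216
  after byte 1 (52): sum1=43, sum2=4
  after byte 2 (6C): sum1=151, sum2=155
  after byte 3 (C4): sum1=92, sum2=247
Checksum = sum2·256 + sum1 = 247·256 + 92 = 63324 = 0xF75C.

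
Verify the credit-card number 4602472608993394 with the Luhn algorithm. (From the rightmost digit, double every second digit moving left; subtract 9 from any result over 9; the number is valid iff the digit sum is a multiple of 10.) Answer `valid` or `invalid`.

From the right, keep odd positions and double even positions (subtract 9 from any doubled value over 9):
  doubled (positions 2,4,...): 9 6 9 0 4 8 0 8 → sum 44
  kept (positions 1,3,...): 4 3 9 8 6 7 2 6 → sum 45
Total = 89.
89 mod 10 = 9, so the number is invalid.

invalid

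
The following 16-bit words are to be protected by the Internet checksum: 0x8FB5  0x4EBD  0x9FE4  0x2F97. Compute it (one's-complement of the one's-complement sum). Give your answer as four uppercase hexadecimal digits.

5211

One's-complement addition (fold any carry out of bit 15 back into bit 0):
  0x8FB5 + 0x4EBD = 0x0DE72
  0xDE72 + 0x9FE4 = 0x17E56 → wrap carry → 0x7E57
  0x7E57 + 0x2F97 = 0x0ADEE
One's-complement sum = 0xADEE.
Checksum = ~0xADEE & 0xFFFF = 0x5211.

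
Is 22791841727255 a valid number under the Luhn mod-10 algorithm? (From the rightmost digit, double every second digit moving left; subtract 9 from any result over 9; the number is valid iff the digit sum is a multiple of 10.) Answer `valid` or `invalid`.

From the right, keep odd positions and double even positions (subtract 9 from any doubled value over 9):
  doubled (positions 2,4,...): 1 5 5 8 2 5 4 → sum 30
  kept (positions 1,3,...): 5 2 2 1 8 9 2 → sum 29
Total = 59.
59 mod 10 = 9, so the number is invalid.

invalid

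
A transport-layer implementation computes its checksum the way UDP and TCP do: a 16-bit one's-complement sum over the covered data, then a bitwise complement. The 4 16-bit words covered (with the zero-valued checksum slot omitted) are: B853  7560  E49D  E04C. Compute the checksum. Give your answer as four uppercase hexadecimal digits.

0D61

One's-complement addition (fold any carry out of bit 15 back into bit 0):
  0xB853 + 0x7560 = 0x12DB3 → wrap carry → 0x2DB4
  0x2DB4 + 0xE49D = 0x11251 → wrap carry → 0x1252
  0x1252 + 0xE04C = 0x0F29E
One's-complement sum = 0xF29E.
Checksum = ~0xF29E & 0xFFFF = 0x0D61.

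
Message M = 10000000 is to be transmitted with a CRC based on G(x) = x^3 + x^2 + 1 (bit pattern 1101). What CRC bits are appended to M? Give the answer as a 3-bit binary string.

101

Append 3 zeros: 10000000000. Divide by 1101 (XOR where the leading bit is 1):
  pos 0: 1000 XOR 1101 = 0101
  pos 1: 1010 XOR 1101 = 0111
  pos 2: 1110 XOR 1101 = 0011
  pos 4: 1100 XOR 1101 = 0001
  pos 7: 1000 XOR 1101 = 0101
Remainder (last 3 bits) = 101. This is the CRC / FCS.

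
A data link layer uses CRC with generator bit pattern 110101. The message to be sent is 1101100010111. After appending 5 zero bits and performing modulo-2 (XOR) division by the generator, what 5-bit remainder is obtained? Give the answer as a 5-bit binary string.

01001

Append 5 zeros: 110110001011100000. Divide by 110101 (XOR where the leading bit is 1):
  pos 0: 110110 XOR 110101 = 000011
  pos 4: 110010 XOR 110101 = 000111
  pos 7: 111111 XOR 110101 = 001010
  pos 9: 101000 XOR 110101 = 011101
  pos 10: 111010 XOR 110101 = 001111
  pos 12: 111100 XOR 110101 = 001001
Remainder (last 5 bits) = 01001. This is the CRC / FCS.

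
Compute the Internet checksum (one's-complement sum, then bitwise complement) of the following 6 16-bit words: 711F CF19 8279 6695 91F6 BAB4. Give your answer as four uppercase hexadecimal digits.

One's-complement addition (fold any carry out of bit 15 back into bit 0):
  0x711F + 0xCF19 = 0x14038 → wrap carry → 0x4039
  0x4039 + 0x8279 = 0x0C2B2
  0xC2B2 + 0x6695 = 0x12947 → wrap carry → 0x2948
  0x2948 + 0x91F6 = 0x0BB3E
  0xBB3E + 0xBAB4 = 0x175F2 → wrap carry → 0x75F3
One's-complement sum = 0x75F3.
Checksum = ~0x75F3 & 0xFFFF = 0x8A0C.

8A0C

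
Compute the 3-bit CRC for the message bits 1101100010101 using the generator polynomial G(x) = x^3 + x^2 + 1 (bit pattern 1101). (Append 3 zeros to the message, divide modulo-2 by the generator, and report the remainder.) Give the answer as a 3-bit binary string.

Append 3 zeros: 1101100010101000. Divide by 1101 (XOR where the leading bit is 1):
  pos 0: 1101 XOR 1101 = 0000
  pos 4: 1000 XOR 1101 = 0101
  pos 5: 1011 XOR 1101 = 0110
  pos 6: 1100 XOR 1101 = 0001
  pos 9: 1101 XOR 1101 = 0000
Remainder (last 3 bits) = 000. This is the CRC / FCS.

000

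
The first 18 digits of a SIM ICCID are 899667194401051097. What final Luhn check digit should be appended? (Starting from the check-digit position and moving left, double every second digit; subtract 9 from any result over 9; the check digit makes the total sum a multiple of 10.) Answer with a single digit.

0

Partial digits right→left: 7 9 0 1 5 0 1 0 4 4 9 1 7 6 6 9 9 8
Double every second digit counting from the check-digit position (so the 1st, 3rd, 5th, ... of the partial from the right).
  doubled (with −9 where >9): 5 0 1 2 8 9 5 3 9 → sum 42
  kept as-is: 9 1 0 0 4 1 6 9 8 → sum 38
Total = 42 + 38 = 80.
Check digit = (10 − (80 mod 10)) mod 10 = 0.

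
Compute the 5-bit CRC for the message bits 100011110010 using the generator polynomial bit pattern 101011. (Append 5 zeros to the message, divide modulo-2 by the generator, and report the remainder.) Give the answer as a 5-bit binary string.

Append 5 zeros: 10001111001000000. Divide by 101011 (XOR where the leading bit is 1):
  pos 0: 100011 XOR 101011 = 001000
  pos 2: 100011 XOR 101011 = 001000
  pos 4: 100000 XOR 101011 = 001011
  pos 6: 101110 XOR 101011 = 000101
  pos 9: 101000 XOR 101011 = 000011
Remainder (last 5 bits) = 01100. This is the CRC / FCS.

01100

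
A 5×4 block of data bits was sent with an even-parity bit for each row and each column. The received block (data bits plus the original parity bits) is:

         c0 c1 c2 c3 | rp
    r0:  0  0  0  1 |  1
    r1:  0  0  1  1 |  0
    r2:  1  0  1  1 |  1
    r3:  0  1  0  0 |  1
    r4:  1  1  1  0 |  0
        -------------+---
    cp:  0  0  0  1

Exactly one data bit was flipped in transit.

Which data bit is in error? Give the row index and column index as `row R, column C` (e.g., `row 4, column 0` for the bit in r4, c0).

Recompute each row's even parity and compare to rp:
  r0: data parity 1, sent rp 1 → ok
  r1: data parity 0, sent rp 0 → ok
  r2: data parity 1, sent rp 1 → ok
  r3: data parity 1, sent rp 1 → ok
  r4: data parity 1, sent rp 0 → mismatch
Recompute each column's even parity and compare to cp:
  c0: data parity 0, sent cp 0 → ok
  c1: data parity 0, sent cp 0 → ok
  c2: data parity 1, sent cp 0 → mismatch
  c3: data parity 1, sent cp 1 → ok
Exactly one row (r4) and one column (c2) fail → the flipped bit is at their intersection.

row 4, column 2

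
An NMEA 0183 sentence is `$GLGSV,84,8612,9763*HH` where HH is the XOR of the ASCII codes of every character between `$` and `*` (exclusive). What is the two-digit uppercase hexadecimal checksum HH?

6F

XOR the ASCII codes of the payload characters:
  'G' = 0x47 → acc = 0x47
  'L' = 0x4C → acc = 0x0B
  'G' = 0x47 → acc = 0x4C
  'S' = 0x53 → acc = 0x1F
  'V' = 0x56 → acc = 0x49
  ',' = 0x2C → acc = 0x65
  '8' = 0x38 → acc = 0x5D
  '4' = 0x34 → acc = 0x69
  ',' = 0x2C → acc = 0x45
  '8' = 0x38 → acc = 0x7D
  '6' = 0x36 → acc = 0x4B
  '1' = 0x31 → acc = 0x7A
  '2' = 0x32 → acc = 0x48
  ',' = 0x2C → acc = 0x64
  '9' = 0x39 → acc = 0x5D
  '7' = 0x37 → acc = 0x6A
  '6' = 0x36 → acc = 0x5C
  '3' = 0x33 → acc = 0x6F
Checksum = 0x6F.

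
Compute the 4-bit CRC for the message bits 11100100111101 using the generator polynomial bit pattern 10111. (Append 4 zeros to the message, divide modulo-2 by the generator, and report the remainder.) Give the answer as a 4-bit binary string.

1011

Append 4 zeros: 111001001111010000. Divide by 10111 (XOR where the leading bit is 1):
  pos 0: 11100 XOR 10111 = 01011
  pos 1: 10111 XOR 10111 = 00000
  pos 8: 11110 XOR 10111 = 01001
  pos 9: 10011 XOR 10111 = 00100
  pos 11: 10000 XOR 10111 = 00111
  pos 13: 11100 XOR 10111 = 01011
Remainder (last 4 bits) = 1011. This is the CRC / FCS.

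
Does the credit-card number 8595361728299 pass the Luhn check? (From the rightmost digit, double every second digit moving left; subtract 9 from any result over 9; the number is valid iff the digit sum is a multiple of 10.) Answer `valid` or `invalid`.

valid

From the right, keep odd positions and double even positions (subtract 9 from any doubled value over 9):
  doubled (positions 2,4,...): 9 7 5 3 1 1 → sum 26
  kept (positions 1,3,...): 9 2 2 1 3 9 8 → sum 34
Total = 60.
60 mod 10 = 0, so the number is valid.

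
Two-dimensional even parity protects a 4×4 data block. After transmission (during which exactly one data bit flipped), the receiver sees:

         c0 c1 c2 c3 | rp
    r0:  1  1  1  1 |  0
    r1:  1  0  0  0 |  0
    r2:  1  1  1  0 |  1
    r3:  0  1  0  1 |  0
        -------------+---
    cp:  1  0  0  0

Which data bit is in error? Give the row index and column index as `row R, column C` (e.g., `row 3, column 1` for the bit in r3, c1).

Recompute each row's even parity and compare to rp:
  r0: data parity 0, sent rp 0 → ok
  r1: data parity 1, sent rp 0 → mismatch
  r2: data parity 1, sent rp 1 → ok
  r3: data parity 0, sent rp 0 → ok
Recompute each column's even parity and compare to cp:
  c0: data parity 1, sent cp 1 → ok
  c1: data parity 1, sent cp 0 → mismatch
  c2: data parity 0, sent cp 0 → ok
  c3: data parity 0, sent cp 0 → ok
Exactly one row (r1) and one column (c1) fail → the flipped bit is at their intersection.

row 1, column 1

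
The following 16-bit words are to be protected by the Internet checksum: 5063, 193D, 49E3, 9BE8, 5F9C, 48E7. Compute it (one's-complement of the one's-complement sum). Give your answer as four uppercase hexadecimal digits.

0810

One's-complement addition (fold any carry out of bit 15 back into bit 0):
  0x5063 + 0x193D = 0x069A0
  0x69A0 + 0x49E3 = 0x0B383
  0xB383 + 0x9BE8 = 0x14F6B → wrap carry → 0x4F6C
  0x4F6C + 0x5F9C = 0x0AF08
  0xAF08 + 0x48E7 = 0x0F7EF
One's-complement sum = 0xF7EF.
Checksum = ~0xF7EF & 0xFFFF = 0x0810.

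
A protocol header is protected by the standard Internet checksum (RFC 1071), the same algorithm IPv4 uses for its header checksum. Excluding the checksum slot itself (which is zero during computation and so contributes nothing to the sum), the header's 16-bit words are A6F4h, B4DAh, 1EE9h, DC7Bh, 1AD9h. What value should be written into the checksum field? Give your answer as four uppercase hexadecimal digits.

8DF2

One's-complement addition (fold any carry out of bit 15 back into bit 0):
  0xA6F4 + 0xB4DA = 0x15BCE → wrap carry → 0x5BCF
  0x5BCF + 0x1EE9 = 0x07AB8
  0x7AB8 + 0xDC7B = 0x15733 → wrap carry → 0x5734
  0x5734 + 0x1AD9 = 0x0720D
One's-complement sum = 0x720D.
Checksum = ~0x720D & 0xFFFF = 0x8DF2.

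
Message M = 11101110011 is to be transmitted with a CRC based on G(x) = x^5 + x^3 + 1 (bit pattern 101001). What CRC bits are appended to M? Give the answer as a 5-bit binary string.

Append 5 zeros: 1110111001100000. Divide by 101001 (XOR where the leading bit is 1):
  pos 0: 111011 XOR 101001 = 010010
  pos 1: 100101 XOR 101001 = 001100
  pos 3: 110000 XOR 101001 = 011001
  pos 4: 110011 XOR 101001 = 011010
  pos 5: 110101 XOR 101001 = 011100
  pos 6: 111000 XOR 101001 = 010001
  pos 7: 100010 XOR 101001 = 001011
  pos 9: 101100 XOR 101001 = 000101
Remainder (last 5 bits) = 01010. This is the CRC / FCS.

01010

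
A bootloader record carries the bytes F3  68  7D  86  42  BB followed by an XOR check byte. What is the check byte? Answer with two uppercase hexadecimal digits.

99

XOR the bytes together:
  start with 0xF3
  0xF3 ⊕ 0x68 = 0x9B
  0x9B ⊕ 0x7D = 0xE6
  0xE6 ⊕ 0x86 = 0x60
  0x60 ⊕ 0x42 = 0x22
  0x22 ⊕ 0xBB = 0x99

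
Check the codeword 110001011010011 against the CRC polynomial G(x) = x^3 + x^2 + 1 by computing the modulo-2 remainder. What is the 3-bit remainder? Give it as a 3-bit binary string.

000

Modulo-2 division of 110001011010011 by 1101:
  pos 0: 1100 XOR 1101 = 0001
  pos 3: 1010 XOR 1101 = 0111
  pos 4: 1111 XOR 1101 = 0010
  pos 6: 1010 XOR 1101 = 0111
  pos 7: 1111 XOR 1101 = 0010
  pos 9: 1000 XOR 1101 = 0101
  pos 10: 1011 XOR 1101 = 0110
  pos 11: 1101 XOR 1101 = 0000
Remainder = 000 (zero — the frame passes the CRC check).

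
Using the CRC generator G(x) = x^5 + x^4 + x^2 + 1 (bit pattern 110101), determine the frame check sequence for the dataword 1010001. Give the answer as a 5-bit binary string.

Append 5 zeros: 101000100000. Divide by 110101 (XOR where the leading bit is 1):
  pos 0: 101000 XOR 110101 = 011101
  pos 1: 111011 XOR 110101 = 001110
  pos 3: 111000 XOR 110101 = 001101
  pos 5: 110100 XOR 110101 = 000001
Remainder (last 5 bits) = 00010. This is the CRC / FCS.

00010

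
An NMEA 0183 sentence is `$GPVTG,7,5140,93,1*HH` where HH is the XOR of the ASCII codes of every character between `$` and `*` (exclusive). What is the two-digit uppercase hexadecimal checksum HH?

XOR the ASCII codes of the payload characters:
  'G' = 0x47 → acc = 0x47
  'P' = 0x50 → acc = 0x17
  'V' = 0x56 → acc = 0x41
  'T' = 0x54 → acc = 0x15
  'G' = 0x47 → acc = 0x52
  ',' = 0x2C → acc = 0x7E
  '7' = 0x37 → acc = 0x49
  ',' = 0x2C → acc = 0x65
  '5' = 0x35 → acc = 0x50
  '1' = 0x31 → acc = 0x61
  '4' = 0x34 → acc = 0x55
  '0' = 0x30 → acc = 0x65
  ',' = 0x2C → acc = 0x49
  '9' = 0x39 → acc = 0x70
  '3' = 0x33 → acc = 0x43
  ',' = 0x2C → acc = 0x6F
  '1' = 0x31 → acc = 0x5E
Checksum = 0x5E.

5E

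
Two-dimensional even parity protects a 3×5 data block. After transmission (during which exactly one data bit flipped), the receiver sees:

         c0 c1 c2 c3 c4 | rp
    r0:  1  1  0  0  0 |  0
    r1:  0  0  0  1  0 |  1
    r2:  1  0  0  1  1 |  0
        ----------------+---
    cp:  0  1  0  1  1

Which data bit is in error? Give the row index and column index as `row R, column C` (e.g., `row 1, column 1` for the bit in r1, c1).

row 2, column 3

Recompute each row's even parity and compare to rp:
  r0: data parity 0, sent rp 0 → ok
  r1: data parity 1, sent rp 1 → ok
  r2: data parity 1, sent rp 0 → mismatch
Recompute each column's even parity and compare to cp:
  c0: data parity 0, sent cp 0 → ok
  c1: data parity 1, sent cp 1 → ok
  c2: data parity 0, sent cp 0 → ok
  c3: data parity 0, sent cp 1 → mismatch
  c4: data parity 1, sent cp 1 → ok
Exactly one row (r2) and one column (c3) fail → the flipped bit is at their intersection.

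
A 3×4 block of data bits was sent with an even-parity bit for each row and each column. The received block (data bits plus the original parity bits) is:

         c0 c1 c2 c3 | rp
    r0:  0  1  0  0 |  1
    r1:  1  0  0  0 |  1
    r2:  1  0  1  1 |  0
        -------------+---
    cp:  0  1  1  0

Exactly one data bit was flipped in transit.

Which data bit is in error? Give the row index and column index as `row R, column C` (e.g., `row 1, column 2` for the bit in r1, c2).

Recompute each row's even parity and compare to rp:
  r0: data parity 1, sent rp 1 → ok
  r1: data parity 1, sent rp 1 → ok
  r2: data parity 1, sent rp 0 → mismatch
Recompute each column's even parity and compare to cp:
  c0: data parity 0, sent cp 0 → ok
  c1: data parity 1, sent cp 1 → ok
  c2: data parity 1, sent cp 1 → ok
  c3: data parity 1, sent cp 0 → mismatch
Exactly one row (r2) and one column (c3) fail → the flipped bit is at their intersection.

row 2, column 3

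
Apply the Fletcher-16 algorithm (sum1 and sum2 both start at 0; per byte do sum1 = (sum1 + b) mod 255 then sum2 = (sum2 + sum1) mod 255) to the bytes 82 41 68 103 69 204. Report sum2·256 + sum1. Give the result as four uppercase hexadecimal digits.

5A39

Running sums (mod 255):
  after byte 0 (82): sum1=82, sum2=82
  after byte 1 (41): sum1=123, sum2=205
  after byte 2 (68): sum1=191, sum2=141
  after byte 3 (103): sum1=39, sum2=180
  after byte 4 (69): sum1=108, sum2=33
  after byte 5 (204): sum1=57, sum2=90
Checksum = sum2·256 + sum1 = 90·256 + 57 = 23097 = 0x5A39.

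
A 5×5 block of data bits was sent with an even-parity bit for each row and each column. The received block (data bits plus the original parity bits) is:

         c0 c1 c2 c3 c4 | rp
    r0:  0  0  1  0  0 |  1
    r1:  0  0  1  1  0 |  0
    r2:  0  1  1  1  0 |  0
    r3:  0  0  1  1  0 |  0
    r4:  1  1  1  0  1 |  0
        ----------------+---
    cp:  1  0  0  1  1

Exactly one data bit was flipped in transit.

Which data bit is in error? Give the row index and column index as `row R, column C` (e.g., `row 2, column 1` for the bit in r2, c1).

Recompute each row's even parity and compare to rp:
  r0: data parity 1, sent rp 1 → ok
  r1: data parity 0, sent rp 0 → ok
  r2: data parity 1, sent rp 0 → mismatch
  r3: data parity 0, sent rp 0 → ok
  r4: data parity 0, sent rp 0 → ok
Recompute each column's even parity and compare to cp:
  c0: data parity 1, sent cp 1 → ok
  c1: data parity 0, sent cp 0 → ok
  c2: data parity 1, sent cp 0 → mismatch
  c3: data parity 1, sent cp 1 → ok
  c4: data parity 1, sent cp 1 → ok
Exactly one row (r2) and one column (c2) fail → the flipped bit is at their intersection.

row 2, column 2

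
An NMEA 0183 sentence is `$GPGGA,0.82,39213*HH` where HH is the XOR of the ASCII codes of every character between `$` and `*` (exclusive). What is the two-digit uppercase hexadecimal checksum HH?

78

XOR the ASCII codes of the payload characters:
  'G' = 0x47 → acc = 0x47
  'P' = 0x50 → acc = 0x17
  'G' = 0x47 → acc = 0x50
  'G' = 0x47 → acc = 0x17
  'A' = 0x41 → acc = 0x56
  ',' = 0x2C → acc = 0x7A
  '0' = 0x30 → acc = 0x4A
  '.' = 0x2E → acc = 0x64
  '8' = 0x38 → acc = 0x5C
  '2' = 0x32 → acc = 0x6E
  ',' = 0x2C → acc = 0x42
  '3' = 0x33 → acc = 0x71
  '9' = 0x39 → acc = 0x48
  '2' = 0x32 → acc = 0x7A
  '1' = 0x31 → acc = 0x4B
  '3' = 0x33 → acc = 0x78
Checksum = 0x78.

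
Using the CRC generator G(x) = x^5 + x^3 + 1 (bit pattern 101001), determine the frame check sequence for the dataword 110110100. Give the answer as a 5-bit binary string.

Append 5 zeros: 11011010000000. Divide by 101001 (XOR where the leading bit is 1):
  pos 0: 110110 XOR 101001 = 011111
  pos 1: 111111 XOR 101001 = 010110
  pos 2: 101100 XOR 101001 = 000101
  pos 5: 101000 XOR 101001 = 000001
Remainder (last 5 bits) = 01000. This is the CRC / FCS.

01000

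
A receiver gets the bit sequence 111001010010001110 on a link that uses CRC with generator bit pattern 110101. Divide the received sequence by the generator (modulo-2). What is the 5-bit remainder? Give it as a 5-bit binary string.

Modulo-2 division of 111001010010001110 by 110101:
  pos 0: 111001 XOR 110101 = 001100
  pos 2: 110001 XOR 110101 = 000100
  pos 5: 100001 XOR 110101 = 010100
  pos 6: 101000 XOR 110101 = 011101
  pos 7: 111010 XOR 110101 = 001111
  pos 9: 111101 XOR 110101 = 001000
  pos 11: 100011 XOR 110101 = 010110
  pos 12: 101100 XOR 110101 = 011001
Remainder = 11001 (nonzero — an error is detected).

11001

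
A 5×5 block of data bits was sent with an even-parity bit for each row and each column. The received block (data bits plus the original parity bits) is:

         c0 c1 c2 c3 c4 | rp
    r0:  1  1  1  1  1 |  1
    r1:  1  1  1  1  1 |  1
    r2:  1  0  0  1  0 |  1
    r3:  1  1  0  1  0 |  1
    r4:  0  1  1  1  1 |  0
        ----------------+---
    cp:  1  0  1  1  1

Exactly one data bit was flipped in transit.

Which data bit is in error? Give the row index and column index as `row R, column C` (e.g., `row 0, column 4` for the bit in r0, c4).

row 2, column 0

Recompute each row's even parity and compare to rp:
  r0: data parity 1, sent rp 1 → ok
  r1: data parity 1, sent rp 1 → ok
  r2: data parity 0, sent rp 1 → mismatch
  r3: data parity 1, sent rp 1 → ok
  r4: data parity 0, sent rp 0 → ok
Recompute each column's even parity and compare to cp:
  c0: data parity 0, sent cp 1 → mismatch
  c1: data parity 0, sent cp 0 → ok
  c2: data parity 1, sent cp 1 → ok
  c3: data parity 1, sent cp 1 → ok
  c4: data parity 1, sent cp 1 → ok
Exactly one row (r2) and one column (c0) fail → the flipped bit is at their intersection.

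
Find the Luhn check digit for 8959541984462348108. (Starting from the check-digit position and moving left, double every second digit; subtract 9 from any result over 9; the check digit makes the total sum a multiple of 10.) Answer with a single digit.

Partial digits right→left: 8 0 1 8 4 3 2 6 4 4 8 9 1 4 5 9 5 9 8
Double every second digit counting from the check-digit position (so the 1st, 3rd, 5th, ... of the partial from the right).
  doubled (with −9 where >9): 7 2 8 4 8 7 2 1 1 7 → sum 47
  kept as-is: 0 8 3 6 4 9 4 9 9 → sum 52
Total = 47 + 52 = 99.
Check digit = (10 − (99 mod 10)) mod 10 = 1.

1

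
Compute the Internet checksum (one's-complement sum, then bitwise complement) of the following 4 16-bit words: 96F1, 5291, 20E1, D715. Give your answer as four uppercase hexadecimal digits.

1E86

One's-complement addition (fold any carry out of bit 15 back into bit 0):
  0x96F1 + 0x5291 = 0x0E982
  0xE982 + 0x20E1 = 0x10A63 → wrap carry → 0x0A64
  0x0A64 + 0xD715 = 0x0E179
One's-complement sum = 0xE179.
Checksum = ~0xE179 & 0xFFFF = 0x1E86.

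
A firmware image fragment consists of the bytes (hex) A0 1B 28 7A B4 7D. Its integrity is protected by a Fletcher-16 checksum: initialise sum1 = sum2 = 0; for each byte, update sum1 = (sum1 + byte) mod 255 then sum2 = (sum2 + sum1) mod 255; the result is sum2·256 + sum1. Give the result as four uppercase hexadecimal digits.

Running sums (mod 255):
  after byte 0 (A0): sum1=160, sum2=160
  after byte 1 (1B): sum1=187, sum2=92
  after byte 2 (28): sum1=227, sum2=64
  after byte 3 (7A): sum1=94, sum2=158
  after byte 4 (B4): sum1=19, sum2=177
  after byte 5 (7D): sum1=144, sum2=66
Checksum = sum2·256 + sum1 = 66·256 + 144 = 17040 = 0x4290.

4290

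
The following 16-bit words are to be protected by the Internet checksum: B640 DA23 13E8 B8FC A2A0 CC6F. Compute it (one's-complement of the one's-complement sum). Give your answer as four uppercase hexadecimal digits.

One's-complement addition (fold any carry out of bit 15 back into bit 0):
  0xB640 + 0xDA23 = 0x19063 → wrap carry → 0x9064
  0x9064 + 0x13E8 = 0x0A44C
  0xA44C + 0xB8FC = 0x15D48 → wrap carry → 0x5D49
  0x5D49 + 0xA2A0 = 0x0FFE9
  0xFFE9 + 0xCC6F = 0x1CC58 → wrap carry → 0xCC59
One's-complement sum = 0xCC59.
Checksum = ~0xCC59 & 0xFFFF = 0x33A6.

33A6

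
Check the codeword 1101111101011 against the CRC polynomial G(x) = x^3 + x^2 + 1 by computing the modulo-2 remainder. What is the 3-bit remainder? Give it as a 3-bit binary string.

Modulo-2 division of 1101111101011 by 1101:
  pos 0: 1101 XOR 1101 = 0000
  pos 4: 1111 XOR 1101 = 0010
  pos 6: 1001 XOR 1101 = 0100
  pos 7: 1000 XOR 1101 = 0101
  pos 8: 1011 XOR 1101 = 0110
  pos 9: 1101 XOR 1101 = 0000
Remainder = 000 (zero — the frame passes the CRC check).

000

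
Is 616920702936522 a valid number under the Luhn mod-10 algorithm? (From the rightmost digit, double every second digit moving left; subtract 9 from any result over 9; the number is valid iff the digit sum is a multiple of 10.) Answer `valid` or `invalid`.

valid

From the right, keep odd positions and double even positions (subtract 9 from any doubled value over 9):
  doubled (positions 2,4,...): 4 3 9 0 0 9 2 → sum 27
  kept (positions 1,3,...): 2 5 3 2 7 2 6 6 → sum 33
Total = 60.
60 mod 10 = 0, so the number is valid.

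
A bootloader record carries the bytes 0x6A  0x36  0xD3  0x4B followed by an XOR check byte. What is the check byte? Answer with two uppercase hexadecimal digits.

XOR the bytes together:
  start with 0x6A
  0x6A ⊕ 0x36 = 0x5C
  0x5C ⊕ 0xD3 = 0x8F
  0x8F ⊕ 0x4B = 0xC4

C4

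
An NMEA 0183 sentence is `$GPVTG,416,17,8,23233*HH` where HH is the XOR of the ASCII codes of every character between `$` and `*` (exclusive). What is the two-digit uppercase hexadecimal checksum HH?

XOR the ASCII codes of the payload characters:
  'G' = 0x47 → acc = 0x47
  'P' = 0x50 → acc = 0x17
  'V' = 0x56 → acc = 0x41
  'T' = 0x54 → acc = 0x15
  'G' = 0x47 → acc = 0x52
  ',' = 0x2C → acc = 0x7E
  '4' = 0x34 → acc = 0x4A
  '1' = 0x31 → acc = 0x7B
  '6' = 0x36 → acc = 0x4D
  ',' = 0x2C → acc = 0x61
  '1' = 0x31 → acc = 0x50
  '7' = 0x37 → acc = 0x67
  ',' = 0x2C → acc = 0x4B
  '8' = 0x38 → acc = 0x73
  ',' = 0x2C → acc = 0x5F
  '2' = 0x32 → acc = 0x6D
  '3' = 0x33 → acc = 0x5E
  '2' = 0x32 → acc = 0x6C
  '3' = 0x33 → acc = 0x5F
  '3' = 0x33 → acc = 0x6C
Checksum = 0x6C.

6C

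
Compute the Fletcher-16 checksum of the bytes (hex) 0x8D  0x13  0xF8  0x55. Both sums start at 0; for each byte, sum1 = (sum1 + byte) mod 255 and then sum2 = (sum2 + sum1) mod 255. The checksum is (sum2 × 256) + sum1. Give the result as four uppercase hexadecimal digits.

Running sums (mod 255):
  after byte 0 (0x8D): sum1=141, sum2=141
  after byte 1 (0x13): sum1=160, sum2=46
  after byte 2 (0xF8): sum1=153, sum2=199
  after byte 3 (0x55): sum1=238, sum2=182
Checksum = sum2·256 + sum1 = 182·256 + 238 = 46830 = 0xB6EE.

B6EE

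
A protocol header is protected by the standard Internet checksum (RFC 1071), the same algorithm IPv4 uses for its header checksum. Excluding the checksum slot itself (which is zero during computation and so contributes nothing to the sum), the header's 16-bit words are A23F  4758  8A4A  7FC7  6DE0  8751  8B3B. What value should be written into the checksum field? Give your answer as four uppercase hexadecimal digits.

One's-complement addition (fold any carry out of bit 15 back into bit 0):
  0xA23F + 0x4758 = 0x0E997
  0xE997 + 0x8A4A = 0x173E1 → wrap carry → 0x73E2
  0x73E2 + 0x7FC7 = 0x0F3A9
  0xF3A9 + 0x6DE0 = 0x16189 → wrap carry → 0x618A
  0x618A + 0x8751 = 0x0E8DB
  0xE8DB + 0x8B3B = 0x17416 → wrap carry → 0x7417
One's-complement sum = 0x7417.
Checksum = ~0x7417 & 0xFFFF = 0x8BE8.

8BE8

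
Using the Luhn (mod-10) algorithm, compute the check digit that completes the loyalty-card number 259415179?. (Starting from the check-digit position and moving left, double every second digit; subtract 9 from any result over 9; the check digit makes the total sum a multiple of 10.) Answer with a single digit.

3

Partial digits right→left: 9 7 1 5 1 4 9 5 2
Double every second digit counting from the check-digit position (so the 1st, 3rd, 5th, ... of the partial from the right).
  doubled (with −9 where >9): 9 2 2 9 4 → sum 26
  kept as-is: 7 5 4 5 → sum 21
Total = 26 + 21 = 47.
Check digit = (10 − (47 mod 10)) mod 10 = 3.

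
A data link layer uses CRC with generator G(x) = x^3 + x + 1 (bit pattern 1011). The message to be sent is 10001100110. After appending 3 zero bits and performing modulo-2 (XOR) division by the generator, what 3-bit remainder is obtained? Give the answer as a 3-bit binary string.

Append 3 zeros: 10001100110000. Divide by 1011 (XOR where the leading bit is 1):
  pos 0: 1000 XOR 1011 = 0011
  pos 2: 1111 XOR 1011 = 0100
  pos 3: 1000 XOR 1011 = 0011
  pos 5: 1101 XOR 1011 = 0110
  pos 6: 1101 XOR 1011 = 0110
  pos 7: 1100 XOR 1011 = 0111
  pos 8: 1110 XOR 1011 = 0101
  pos 9: 1010 XOR 1011 = 0001
Remainder (last 3 bits) = 010. This is the CRC / FCS.

010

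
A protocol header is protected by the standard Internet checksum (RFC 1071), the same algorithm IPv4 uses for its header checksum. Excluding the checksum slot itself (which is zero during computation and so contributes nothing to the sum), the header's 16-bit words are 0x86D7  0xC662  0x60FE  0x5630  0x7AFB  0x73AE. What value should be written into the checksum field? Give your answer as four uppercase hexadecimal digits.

One's-complement addition (fold any carry out of bit 15 back into bit 0):
  0x86D7 + 0xC662 = 0x14D39 → wrap carry → 0x4D3A
  0x4D3A + 0x60FE = 0x0AE38
  0xAE38 + 0x5630 = 0x10468 → wrap carry → 0x0469
  0x0469 + 0x7AFB = 0x07F64
  0x7F64 + 0x73AE = 0x0F312
One's-complement sum = 0xF312.
Checksum = ~0xF312 & 0xFFFF = 0x0CED.

0CED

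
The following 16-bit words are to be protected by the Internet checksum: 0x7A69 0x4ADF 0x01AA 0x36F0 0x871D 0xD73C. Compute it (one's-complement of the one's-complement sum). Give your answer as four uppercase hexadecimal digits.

A3C2

One's-complement addition (fold any carry out of bit 15 back into bit 0):
  0x7A69 + 0x4ADF = 0x0C548
  0xC548 + 0x01AA = 0x0C6F2
  0xC6F2 + 0x36F0 = 0x0FDE2
  0xFDE2 + 0x871D = 0x184FF → wrap carry → 0x8500
  0x8500 + 0xD73C = 0x15C3C → wrap carry → 0x5C3D
One's-complement sum = 0x5C3D.
Checksum = ~0x5C3D & 0xFFFF = 0xA3C2.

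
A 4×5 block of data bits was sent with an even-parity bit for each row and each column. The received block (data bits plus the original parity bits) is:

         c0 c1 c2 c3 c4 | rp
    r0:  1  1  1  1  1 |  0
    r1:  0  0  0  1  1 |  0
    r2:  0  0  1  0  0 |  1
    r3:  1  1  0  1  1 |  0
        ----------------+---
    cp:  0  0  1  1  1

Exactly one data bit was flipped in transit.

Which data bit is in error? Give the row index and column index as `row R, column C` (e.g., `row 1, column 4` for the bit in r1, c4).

Recompute each row's even parity and compare to rp:
  r0: data parity 1, sent rp 0 → mismatch
  r1: data parity 0, sent rp 0 → ok
  r2: data parity 1, sent rp 1 → ok
  r3: data parity 0, sent rp 0 → ok
Recompute each column's even parity and compare to cp:
  c0: data parity 0, sent cp 0 → ok
  c1: data parity 0, sent cp 0 → ok
  c2: data parity 0, sent cp 1 → mismatch
  c3: data parity 1, sent cp 1 → ok
  c4: data parity 1, sent cp 1 → ok
Exactly one row (r0) and one column (c2) fail → the flipped bit is at their intersection.

row 0, column 2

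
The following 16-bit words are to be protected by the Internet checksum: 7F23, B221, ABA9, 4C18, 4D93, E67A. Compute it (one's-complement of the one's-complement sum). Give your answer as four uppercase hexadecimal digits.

One's-complement addition (fold any carry out of bit 15 back into bit 0):
  0x7F23 + 0xB221 = 0x13144 → wrap carry → 0x3145
  0x3145 + 0xABA9 = 0x0DCEE
  0xDCEE + 0x4C18 = 0x12906 → wrap carry → 0x2907
  0x2907 + 0x4D93 = 0x0769A
  0x769A + 0xE67A = 0x15D14 → wrap carry → 0x5D15
One's-complement sum = 0x5D15.
Checksum = ~0x5D15 & 0xFFFF = 0xA2EA.

A2EA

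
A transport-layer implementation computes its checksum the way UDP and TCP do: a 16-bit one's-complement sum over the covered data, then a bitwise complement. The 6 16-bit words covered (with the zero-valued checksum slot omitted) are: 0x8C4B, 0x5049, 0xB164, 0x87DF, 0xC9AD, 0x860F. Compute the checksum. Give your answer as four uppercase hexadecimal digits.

One's-complement addition (fold any carry out of bit 15 back into bit 0):
  0x8C4B + 0x5049 = 0x0DC94
  0xDC94 + 0xB164 = 0x18DF8 → wrap carry → 0x8DF9
  0x8DF9 + 0x87DF = 0x115D8 → wrap carry → 0x15D9
  0x15D9 + 0xC9AD = 0x0DF86
  0xDF86 + 0x860F = 0x16595 → wrap carry → 0x6596
One's-complement sum = 0x6596.
Checksum = ~0x6596 & 0xFFFF = 0x9A69.

9A69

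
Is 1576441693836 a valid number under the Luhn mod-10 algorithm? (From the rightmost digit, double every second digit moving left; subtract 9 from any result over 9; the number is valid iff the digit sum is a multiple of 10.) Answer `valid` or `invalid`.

invalid

From the right, keep odd positions and double even positions (subtract 9 from any doubled value over 9):
  doubled (positions 2,4,...): 6 6 3 8 3 1 → sum 27
  kept (positions 1,3,...): 6 8 9 1 4 7 1 → sum 36
Total = 63.
63 mod 10 = 3, so the number is invalid.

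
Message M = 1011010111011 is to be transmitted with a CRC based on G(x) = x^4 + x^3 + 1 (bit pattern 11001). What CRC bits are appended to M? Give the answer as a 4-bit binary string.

1011

Append 4 zeros: 10110101110110000. Divide by 11001 (XOR where the leading bit is 1):
  pos 0: 10110 XOR 11001 = 01111
  pos 1: 11111 XOR 11001 = 00110
  pos 3: 11001 XOR 11001 = 00000
  pos 8: 11011 XOR 11001 = 00010
  pos 11: 10000 XOR 11001 = 01001
  pos 12: 10010 XOR 11001 = 01011
Remainder (last 4 bits) = 1011. This is the CRC / FCS.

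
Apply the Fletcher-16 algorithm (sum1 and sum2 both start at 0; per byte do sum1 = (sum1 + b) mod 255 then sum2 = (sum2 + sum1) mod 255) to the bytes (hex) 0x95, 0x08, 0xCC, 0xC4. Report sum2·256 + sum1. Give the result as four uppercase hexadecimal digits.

Running sums (mod 255):
  after byte 0 (0x95): sum1=149, sum2=149
  after byte 1 (0x08): sum1=157, sum2=51
  after byte 2 (0xCC): sum1=106, sum2=157
  after byte 3 (0xC4): sum1=47, sum2=204
Checksum = sum2·256 + sum1 = 204·256 + 47 = 52271 = 0xCC2F.

CC2F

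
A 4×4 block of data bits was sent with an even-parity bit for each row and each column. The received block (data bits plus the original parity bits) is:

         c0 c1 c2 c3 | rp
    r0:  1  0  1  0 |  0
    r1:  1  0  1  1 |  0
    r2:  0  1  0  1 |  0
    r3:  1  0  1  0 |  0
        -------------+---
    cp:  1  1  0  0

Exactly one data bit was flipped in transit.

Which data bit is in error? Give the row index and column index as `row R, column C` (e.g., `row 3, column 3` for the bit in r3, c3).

Recompute each row's even parity and compare to rp:
  r0: data parity 0, sent rp 0 → ok
  r1: data parity 1, sent rp 0 → mismatch
  r2: data parity 0, sent rp 0 → ok
  r3: data parity 0, sent rp 0 → ok
Recompute each column's even parity and compare to cp:
  c0: data parity 1, sent cp 1 → ok
  c1: data parity 1, sent cp 1 → ok
  c2: data parity 1, sent cp 0 → mismatch
  c3: data parity 0, sent cp 0 → ok
Exactly one row (r1) and one column (c2) fail → the flipped bit is at their intersection.

row 1, column 2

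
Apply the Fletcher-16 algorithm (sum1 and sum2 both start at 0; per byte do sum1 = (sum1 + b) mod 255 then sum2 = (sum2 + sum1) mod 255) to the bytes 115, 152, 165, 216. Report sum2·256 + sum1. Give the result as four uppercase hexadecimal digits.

Running sums (mod 255):
  after byte 0 (115): sum1=115, sum2=115
  after byte 1 (152): sum1=12, sum2=127
  after byte 2 (165): sum1=177, sum2=49
  after byte 3 (216): sum1=138, sum2=187
Checksum = sum2·256 + sum1 = 187·256 + 138 = 48010 = 0xBB8A.

BB8A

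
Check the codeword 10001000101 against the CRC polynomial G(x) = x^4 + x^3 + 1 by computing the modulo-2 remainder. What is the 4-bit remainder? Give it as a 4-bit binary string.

Modulo-2 division of 10001000101 by 11001:
  pos 0: 10001 XOR 11001 = 01000
  pos 1: 10000 XOR 11001 = 01001
  pos 2: 10010 XOR 11001 = 01011
  pos 3: 10110 XOR 11001 = 01111
  pos 4: 11111 XOR 11001 = 00110
  pos 6: 11001 XOR 11001 = 00000
Remainder = 0000 (zero — the frame passes the CRC check).

0000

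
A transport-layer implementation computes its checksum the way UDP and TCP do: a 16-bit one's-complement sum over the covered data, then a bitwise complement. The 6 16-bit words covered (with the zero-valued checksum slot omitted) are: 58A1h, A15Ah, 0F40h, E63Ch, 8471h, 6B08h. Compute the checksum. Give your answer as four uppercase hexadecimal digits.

One's-complement addition (fold any carry out of bit 15 back into bit 0):
  0x58A1 + 0xA15A = 0x0F9FB
  0xF9FB + 0x0F40 = 0x1093B → wrap carry → 0x093C
  0x093C + 0xE63C = 0x0EF78
  0xEF78 + 0x8471 = 0x173E9 → wrap carry → 0x73EA
  0x73EA + 0x6B08 = 0x0DEF2
One's-complement sum = 0xDEF2.
Checksum = ~0xDEF2 & 0xFFFF = 0x210D.

210D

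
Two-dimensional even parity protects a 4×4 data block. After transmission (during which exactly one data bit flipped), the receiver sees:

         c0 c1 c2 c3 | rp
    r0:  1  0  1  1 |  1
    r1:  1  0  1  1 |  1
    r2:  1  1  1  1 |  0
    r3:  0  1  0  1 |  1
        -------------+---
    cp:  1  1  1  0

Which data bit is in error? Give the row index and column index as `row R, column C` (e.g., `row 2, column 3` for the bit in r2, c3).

row 3, column 1

Recompute each row's even parity and compare to rp:
  r0: data parity 1, sent rp 1 → ok
  r1: data parity 1, sent rp 1 → ok
  r2: data parity 0, sent rp 0 → ok
  r3: data parity 0, sent rp 1 → mismatch
Recompute each column's even parity and compare to cp:
  c0: data parity 1, sent cp 1 → ok
  c1: data parity 0, sent cp 1 → mismatch
  c2: data parity 1, sent cp 1 → ok
  c3: data parity 0, sent cp 0 → ok
Exactly one row (r3) and one column (c1) fail → the flipped bit is at their intersection.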